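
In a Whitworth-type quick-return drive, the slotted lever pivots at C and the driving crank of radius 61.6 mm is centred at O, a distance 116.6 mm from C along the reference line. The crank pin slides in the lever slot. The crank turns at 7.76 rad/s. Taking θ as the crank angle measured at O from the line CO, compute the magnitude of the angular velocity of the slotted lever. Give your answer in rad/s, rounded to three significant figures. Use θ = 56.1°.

2.38

ω = 7.76 rad/s
Crank pin A relative to C: A = (d + r cosθ, r sinθ); lever angle φ = atan2(r sinθ, d + r cosθ).
Differentiating tanφ: φ̇ = rω(d cosθ + r)/(d² + r² + 2dr cosθ).
d² + r² + 2dr cosθ = |CA|² = 0.0254022 m²;  d cosθ + r = +0.12663 m.
|ω_lever| = |0.0616·7.76·+0.12663| / 0.0254022 = 2.383 rad/s.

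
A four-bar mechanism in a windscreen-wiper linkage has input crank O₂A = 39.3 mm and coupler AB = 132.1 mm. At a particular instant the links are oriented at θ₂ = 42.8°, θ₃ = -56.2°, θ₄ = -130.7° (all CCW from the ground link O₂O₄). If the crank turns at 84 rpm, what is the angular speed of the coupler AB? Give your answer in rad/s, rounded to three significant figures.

0.307

ω₂ = 8.796 rad/s (from 84 rpm).
Differentiating the loop-closure r₂e^{iθ₂}+r₃e^{iθ₃}=r₁+r₄e^{iθ₄} gives r₂ω₂e^{iθ₂}+r₃ω₃e^{iθ₃}=r₄ω₄e^{iθ₄}.
Eliminating the other unknown: ω₃ = r₂ω₂ sin(θ₄−θ₂) / [r₃ sin(θ₃−θ₄)].
Numerator sine = -0.11320; denominator sine = +0.96363.
Result = 0.0393·8.796·(-0.11320) / (0.1321·(+0.96363)) = -0.30743 rad/s; magnitude 0.30743 rad/s.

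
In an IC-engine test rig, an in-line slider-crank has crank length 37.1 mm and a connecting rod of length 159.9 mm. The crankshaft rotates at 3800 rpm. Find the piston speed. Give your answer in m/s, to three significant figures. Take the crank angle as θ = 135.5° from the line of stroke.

8.61

ω = 2π·3800/60 = 397.9 rad/s
For an in-line slider-crank, x = r cosθ + √(L² − r² sin²θ), so v = −rω sinθ·[1 + r cosθ/√(L² − r² sin²θ)].
With r = 0.0371 m, L = 0.1599 m, θ = 135.5°: √(L² − r² sin²θ) = 0.15777 m.
v = −0.0371·397.9·0.70091·[1 + 0.0371·-0.71325/0.15777] = -8.6123 m/s.
|v| = 8.6123 m/s.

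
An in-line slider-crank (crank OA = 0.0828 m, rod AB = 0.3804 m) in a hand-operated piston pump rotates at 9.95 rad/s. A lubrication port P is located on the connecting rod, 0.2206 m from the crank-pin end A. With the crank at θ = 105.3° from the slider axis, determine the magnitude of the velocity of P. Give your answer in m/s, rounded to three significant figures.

ω = 9.95 rad/s.  Crank-pin speed |V_A| = rω = 0.82386 m/s, perpendicular to OA.
Rod angle: sinφ = −(r/L) sinθ ⇒ φ = -12.119°; ω_rod = −rω cosθ/√(L²−r²sin²θ) = +0.58452 rad/s.
V_P = V_A + ω_rod × AP, with AP = 0.2206 m along the rod.
Components: V_Px = −rω sinθ − a·ω_rod·sinφ = -0.76759 m/s;  V_Py = rω cosθ + a·ω_rod·cosφ = -0.091324 m/s.
|V_P| = √(V_Px² + V_Py²) = 0.773 m/s.

0.773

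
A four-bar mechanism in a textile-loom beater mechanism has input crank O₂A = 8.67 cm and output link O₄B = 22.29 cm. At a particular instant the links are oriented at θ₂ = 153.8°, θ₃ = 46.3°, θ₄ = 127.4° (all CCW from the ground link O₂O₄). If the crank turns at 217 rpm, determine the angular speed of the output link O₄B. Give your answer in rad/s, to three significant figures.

ω₂ = 22.72 rad/s (from 217 rpm).
Differentiating the loop-closure r₂e^{iθ₂}+r₃e^{iθ₃}=r₁+r₄e^{iθ₄} gives r₂ω₂e^{iθ₂}+r₃ω₃e^{iθ₃}=r₄ω₄e^{iθ₄}.
Eliminating the other unknown: ω₄ = r₂ω₂ sin(θ₂−θ₃) / [r₄ sin(θ₄−θ₃)].
Numerator sine = +0.95372; denominator sine = +0.98796.
Result = 0.0867·22.72·(+0.95372) / (0.2229·(+0.98796)) = +8.5325 rad/s; magnitude 8.5325 rad/s.

8.53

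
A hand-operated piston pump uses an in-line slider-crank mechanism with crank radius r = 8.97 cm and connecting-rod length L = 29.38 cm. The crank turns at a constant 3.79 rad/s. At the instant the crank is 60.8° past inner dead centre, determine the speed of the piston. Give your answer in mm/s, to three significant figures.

ω = 3.79 rad/s
For an in-line slider-crank, x = r cosθ + √(L² − r² sin²θ), so v = −rω sinθ·[1 + r cosθ/√(L² − r² sin²θ)].
With r = 0.0897 m, L = 0.2938 m, θ = 60.8°: √(L² − r² sin²θ) = 0.28317 m.
v = −0.0897·3.79·0.87292·[1 + 0.0897·0.48786/0.28317] = -0.34262 m/s.
|v| = 0.34262 m/s = 342.62 mm/s.

343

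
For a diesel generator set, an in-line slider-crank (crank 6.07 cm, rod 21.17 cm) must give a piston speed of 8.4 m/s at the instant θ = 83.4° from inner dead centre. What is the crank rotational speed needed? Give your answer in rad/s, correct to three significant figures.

For an in-line slider-crank, |v_piston| = rω|sinθ|·[1 + r cosθ/√(L² − r² sin²θ)].
With r = 0.0607 m, L = 0.2117 m, θ = 83.4°: the bracketed kinematic factor |dx/dθ| = 0.062371 m.
ω = v/|dx/dθ| = 8.4/0.062371 = 134.68 rad/s.

135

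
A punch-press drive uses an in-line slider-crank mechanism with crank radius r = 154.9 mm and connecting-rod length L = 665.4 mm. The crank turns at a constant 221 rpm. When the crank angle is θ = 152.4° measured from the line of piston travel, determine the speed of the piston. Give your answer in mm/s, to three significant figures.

1320

ω = 2π·221/60 = 23.14 rad/s
For an in-line slider-crank, x = r cosθ + √(L² − r² sin²θ), so v = −rω sinθ·[1 + r cosθ/√(L² − r² sin²θ)].
With r = 0.1549 m, L = 0.6654 m, θ = 152.4°: √(L² − r² sin²θ) = 0.66152 m.
v = −0.1549·23.14·0.46330·[1 + 0.1549·-0.88620/0.66152] = -1.3162 m/s.
|v| = 1.3162 m/s = 1316.2 mm/s.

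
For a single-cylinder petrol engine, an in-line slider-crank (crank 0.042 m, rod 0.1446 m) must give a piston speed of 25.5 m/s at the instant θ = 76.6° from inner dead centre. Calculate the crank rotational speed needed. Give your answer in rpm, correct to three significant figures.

For an in-line slider-crank, |v_piston| = rω|sinθ|·[1 + r cosθ/√(L² − r² sin²θ)].
With r = 0.042 m, L = 0.1446 m, θ = 76.6°: the bracketed kinematic factor |dx/dθ| = 0.043724 m.
ω = v/|dx/dθ| = 25.5/0.043724 = 583.21 rad/s.
N = 60ω/(2π) = 5569.2 rpm.

5570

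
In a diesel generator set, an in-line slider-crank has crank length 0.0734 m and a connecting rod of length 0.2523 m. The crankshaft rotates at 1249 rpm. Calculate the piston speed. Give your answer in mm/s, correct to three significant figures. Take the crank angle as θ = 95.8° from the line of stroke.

9260

ω = 2π·1249/60 = 130.8 rad/s
For an in-line slider-crank, x = r cosθ + √(L² − r² sin²θ), so v = −rω sinθ·[1 + r cosθ/√(L² − r² sin²θ)].
With r = 0.0734 m, L = 0.2523 m, θ = 95.8°: √(L² − r² sin²θ) = 0.2415 m.
v = −0.0734·130.8·0.99488·[1 + 0.0734·-0.10106/0.2415] = -9.2578 m/s.
|v| = 9.2578 m/s = 9257.8 mm/s.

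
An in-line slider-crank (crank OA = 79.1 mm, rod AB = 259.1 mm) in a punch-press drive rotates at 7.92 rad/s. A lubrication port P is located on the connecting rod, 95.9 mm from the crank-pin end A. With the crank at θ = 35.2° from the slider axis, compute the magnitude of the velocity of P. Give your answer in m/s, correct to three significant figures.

ω = 7.92 rad/s.  Crank-pin speed |V_A| = rω = 0.62647 m/s, perpendicular to OA.
Rod angle: sinφ = −(r/L) sinθ ⇒ φ = -10.136°; ω_rod = −rω cosθ/√(L²−r²sin²θ) = -2.0071 rad/s.
V_P = V_A + ω_rod × AP, with AP = 0.0959 m along the rod.
Components: V_Px = −rω sinθ − a·ω_rod·sinφ = -0.39499 m/s;  V_Py = rω cosθ + a·ω_rod·cosφ = +0.32244 m/s.
|V_P| = √(V_Px² + V_Py²) = 0.50989 m/s.

0.510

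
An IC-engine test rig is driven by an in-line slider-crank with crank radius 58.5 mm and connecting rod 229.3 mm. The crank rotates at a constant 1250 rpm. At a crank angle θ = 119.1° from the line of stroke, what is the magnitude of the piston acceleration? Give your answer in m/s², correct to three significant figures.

ω = 2π·1250/60 = 130.9 rad/s
x(θ) = r cosθ + √(L² − r² sin²θ); with ω constant, a = ω²·d²x/dθ².
d²x/dθ² = −r cosθ − r²(cos2θ)/√u − r⁴ sin²2θ/(4u^{3/2}),  u = L² − r² sin²θ = 0.0499657 m².
Substituting r = 0.0585 m, L = 0.2293 m, θ = 119.1°: d²x/dθ² = +0.036329 m.
a = ω²·d²x/dθ² = (130.9)²·(+0.036329) = +622.49 m/s²;  |a| = 622.49 m/s².

622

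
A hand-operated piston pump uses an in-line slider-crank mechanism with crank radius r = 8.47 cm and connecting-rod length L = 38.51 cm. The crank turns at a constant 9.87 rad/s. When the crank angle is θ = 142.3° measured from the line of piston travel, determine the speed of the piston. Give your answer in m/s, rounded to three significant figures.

0.421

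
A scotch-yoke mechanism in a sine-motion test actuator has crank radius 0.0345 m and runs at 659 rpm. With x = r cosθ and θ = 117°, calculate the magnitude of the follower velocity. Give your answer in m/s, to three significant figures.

2.12

ω = 69.01 rad/s (from 659 rpm).
x = r cosθ ⇒ ẋ = −rω sinθ.
|v| = rω|sinθ| = 0.0345·69.01·|sin 117°| = 2.1214 m/s.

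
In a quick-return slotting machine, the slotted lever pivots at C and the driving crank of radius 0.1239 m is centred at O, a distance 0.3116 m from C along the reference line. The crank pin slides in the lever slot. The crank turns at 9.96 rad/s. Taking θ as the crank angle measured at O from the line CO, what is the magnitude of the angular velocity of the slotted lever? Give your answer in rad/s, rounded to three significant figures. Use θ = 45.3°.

ω = 9.96 rad/s
Crank pin A relative to C: A = (d + r cosθ, r sinθ); lever angle φ = atan2(r sinθ, d + r cosθ).
Differentiating tanφ: φ̇ = rω(d cosθ + r)/(d² + r² + 2dr cosθ).
d² + r² + 2dr cosθ = |CA|² = 0.166758 m²;  d cosθ + r = +0.34308 m.
|ω_lever| = |0.1239·9.96·+0.34308| / 0.166758 = 2.5388 rad/s.

2.54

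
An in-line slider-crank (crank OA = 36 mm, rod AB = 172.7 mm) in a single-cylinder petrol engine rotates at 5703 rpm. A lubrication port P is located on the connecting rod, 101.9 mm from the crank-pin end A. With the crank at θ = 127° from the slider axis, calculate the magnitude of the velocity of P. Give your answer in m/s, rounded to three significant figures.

ω = 597.2 rad/s.  Crank-pin speed |V_A| = rω = 21.5 m/s, perpendicular to OA.
Rod angle: sinφ = −(r/L) sinθ ⇒ φ = -9.583°; ω_rod = −rω cosθ/√(L²−r²sin²θ) = +75.982 rad/s.
V_P = V_A + ω_rod × AP, with AP = 0.1019 m along the rod.
Components: V_Px = −rω sinθ − a·ω_rod·sinφ = -15.882 m/s;  V_Py = rω cosθ + a·ω_rod·cosφ = -5.3044 m/s.
|V_P| = √(V_Px² + V_Py²) = 16.744 m/s.

16.7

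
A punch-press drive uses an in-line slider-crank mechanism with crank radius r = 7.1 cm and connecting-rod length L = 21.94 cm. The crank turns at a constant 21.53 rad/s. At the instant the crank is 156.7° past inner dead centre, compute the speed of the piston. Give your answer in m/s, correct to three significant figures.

ω = 21.53 rad/s
For an in-line slider-crank, x = r cosθ + √(L² − r² sin²θ), so v = −rω sinθ·[1 + r cosθ/√(L² − r² sin²θ)].
With r = 0.071 m, L = 0.2194 m, θ = 156.7°: √(L² − r² sin²θ) = 0.2176 m.
v = −0.071·21.53·0.39555·[1 + 0.071·-0.91845/0.2176] = -0.42344 m/s.
|v| = 0.42344 m/s.

0.423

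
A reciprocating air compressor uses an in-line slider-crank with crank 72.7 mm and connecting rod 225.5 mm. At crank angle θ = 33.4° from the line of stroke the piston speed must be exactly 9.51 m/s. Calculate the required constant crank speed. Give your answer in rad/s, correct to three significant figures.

187

For an in-line slider-crank, |v_piston| = rω|sinθ|·[1 + r cosθ/√(L² − r² sin²θ)].
With r = 0.0727 m, L = 0.2255 m, θ = 33.4°: the bracketed kinematic factor |dx/dθ| = 0.050965 m.
ω = v/|dx/dθ| = 9.51/0.050965 = 186.6 rad/s.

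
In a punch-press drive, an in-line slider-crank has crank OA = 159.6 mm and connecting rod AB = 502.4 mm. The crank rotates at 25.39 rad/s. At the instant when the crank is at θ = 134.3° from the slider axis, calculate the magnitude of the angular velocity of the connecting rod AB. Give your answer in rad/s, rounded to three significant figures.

5.78

ω = 25.39 rad/s
The rod makes angle φ with the slider axis where L sinφ = r sinθ; differentiating, L cosφ·φ̇ = r ω cosθ.
L cosφ = √(L² − r² sin²θ) = 0.48924 m.
|ω_rod| = r ω |cosθ| / √(L² − r² sin²θ) = 0.1596·25.39·0.69842/0.48924 = 5.7848 rad/s.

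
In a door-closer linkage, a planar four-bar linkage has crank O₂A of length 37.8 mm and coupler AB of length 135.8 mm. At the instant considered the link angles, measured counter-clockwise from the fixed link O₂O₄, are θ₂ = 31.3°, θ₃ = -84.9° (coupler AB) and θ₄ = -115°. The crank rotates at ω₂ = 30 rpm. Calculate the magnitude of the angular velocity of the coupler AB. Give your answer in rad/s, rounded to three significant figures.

0.967

ω₂ = 3.142 rad/s (from 30 rpm).
Differentiating the loop-closure r₂e^{iθ₂}+r₃e^{iθ₃}=r₁+r₄e^{iθ₄} gives r₂ω₂e^{iθ₂}+r₃ω₃e^{iθ₃}=r₄ω₄e^{iθ₄}.
Eliminating the other unknown: ω₃ = r₂ω₂ sin(θ₄−θ₂) / [r₃ sin(θ₃−θ₄)].
Numerator sine = -0.55484; denominator sine = +0.50151.
Result = 0.0378·3.142·(-0.55484) / (0.1358·(+0.50151)) = -0.96746 rad/s; magnitude 0.96746 rad/s.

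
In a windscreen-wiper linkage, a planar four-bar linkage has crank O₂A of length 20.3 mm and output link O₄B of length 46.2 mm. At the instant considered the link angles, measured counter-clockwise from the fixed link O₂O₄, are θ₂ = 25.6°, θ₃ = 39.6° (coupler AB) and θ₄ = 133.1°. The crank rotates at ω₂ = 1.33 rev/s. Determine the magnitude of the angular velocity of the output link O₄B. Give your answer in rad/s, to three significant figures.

ω₂ = 8.357 rad/s (from 1.33 rev/s).
Differentiating the loop-closure r₂e^{iθ₂}+r₃e^{iθ₃}=r₁+r₄e^{iθ₄} gives r₂ω₂e^{iθ₂}+r₃ω₃e^{iθ₃}=r₄ω₄e^{iθ₄}.
Eliminating the other unknown: ω₄ = r₂ω₂ sin(θ₂−θ₃) / [r₄ sin(θ₄−θ₃)].
Numerator sine = -0.24192; denominator sine = +0.99813.
Result = 0.0203·8.357·(-0.24192) / (0.0462·(+0.99813)) = -0.88996 rad/s; magnitude 0.88996 rad/s.

0.890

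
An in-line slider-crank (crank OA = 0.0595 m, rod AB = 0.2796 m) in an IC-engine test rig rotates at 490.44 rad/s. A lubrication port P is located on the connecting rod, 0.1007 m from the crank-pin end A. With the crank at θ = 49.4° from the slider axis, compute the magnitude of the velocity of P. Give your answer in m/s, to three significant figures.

ω = 490.4 rad/s.  Crank-pin speed |V_A| = rω = 29.181 m/s, perpendicular to OA.
Rod angle: sinφ = −(r/L) sinθ ⇒ φ = -9.298°; ω_rod = −rω cosθ/√(L²−r²sin²θ) = -68.824 rad/s.
V_P = V_A + ω_rod × AP, with AP = 0.1007 m along the rod.
Components: V_Px = −rω sinθ − a·ω_rod·sinφ = -23.276 m/s;  V_Py = rω cosθ + a·ω_rod·cosφ = +12.151 m/s.
|V_P| = √(V_Px² + V_Py²) = 26.257 m/s.

26.3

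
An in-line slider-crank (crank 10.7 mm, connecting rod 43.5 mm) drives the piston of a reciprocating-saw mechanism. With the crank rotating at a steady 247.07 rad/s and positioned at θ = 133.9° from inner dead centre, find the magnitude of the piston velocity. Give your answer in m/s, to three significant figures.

1.57

ω = 247.1 rad/s
For an in-line slider-crank, x = r cosθ + √(L² − r² sin²θ), so v = −rω sinθ·[1 + r cosθ/√(L² − r² sin²θ)].
With r = 0.0107 m, L = 0.0435 m, θ = 133.9°: √(L² − r² sin²θ) = 0.042811 m.
v = −0.0107·247.1·0.72055·[1 + 0.0107·-0.69340/0.042811] = -1.5748 m/s.
|v| = 1.5748 m/s.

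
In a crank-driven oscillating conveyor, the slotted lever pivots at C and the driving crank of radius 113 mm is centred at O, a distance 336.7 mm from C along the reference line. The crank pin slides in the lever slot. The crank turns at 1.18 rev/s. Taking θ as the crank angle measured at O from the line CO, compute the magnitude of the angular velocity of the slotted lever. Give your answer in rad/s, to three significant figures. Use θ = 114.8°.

0.251

ω = 7.414 rad/s (from 1.18 rev/s).
Crank pin A relative to C: A = (d + r cosθ, r sinθ); lever angle φ = atan2(r sinθ, d + r cosθ).
Differentiating tanφ: φ̇ = rω(d cosθ + r)/(d² + r² + 2dr cosθ).
d² + r² + 2dr cosθ = |CA|² = 0.094218 m²;  d cosθ + r = -0.02823 m.
|ω_lever| = |0.113·7.414·-0.02823| / 0.094218 = 0.25102 rad/s.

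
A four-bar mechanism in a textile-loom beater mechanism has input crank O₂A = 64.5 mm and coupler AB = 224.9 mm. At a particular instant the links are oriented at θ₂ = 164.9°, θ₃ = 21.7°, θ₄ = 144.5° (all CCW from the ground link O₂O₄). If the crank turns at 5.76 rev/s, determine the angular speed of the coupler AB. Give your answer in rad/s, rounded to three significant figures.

4.30

ω₂ = 36.19 rad/s (from 5.76 rev/s).
Differentiating the loop-closure r₂e^{iθ₂}+r₃e^{iθ₃}=r₁+r₄e^{iθ₄} gives r₂ω₂e^{iθ₂}+r₃ω₃e^{iθ₃}=r₄ω₄e^{iθ₄}.
Eliminating the other unknown: ω₃ = r₂ω₂ sin(θ₄−θ₂) / [r₃ sin(θ₃−θ₄)].
Numerator sine = -0.34857; denominator sine = -0.84057.
Result = 0.0645·36.19·(-0.34857) / (0.2249·(-0.84057)) = +4.3042 rad/s; magnitude 4.3042 rad/s.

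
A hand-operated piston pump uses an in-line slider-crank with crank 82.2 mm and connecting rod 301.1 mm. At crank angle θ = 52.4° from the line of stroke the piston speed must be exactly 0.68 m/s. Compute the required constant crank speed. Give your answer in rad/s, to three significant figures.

8.92

For an in-line slider-crank, |v_piston| = rω|sinθ|·[1 + r cosθ/√(L² − r² sin²θ)].
With r = 0.0822 m, L = 0.3011 m, θ = 52.4°: the bracketed kinematic factor |dx/dθ| = 0.076237 m.
ω = v/|dx/dθ| = 0.68/0.076237 = 8.9195 rad/s.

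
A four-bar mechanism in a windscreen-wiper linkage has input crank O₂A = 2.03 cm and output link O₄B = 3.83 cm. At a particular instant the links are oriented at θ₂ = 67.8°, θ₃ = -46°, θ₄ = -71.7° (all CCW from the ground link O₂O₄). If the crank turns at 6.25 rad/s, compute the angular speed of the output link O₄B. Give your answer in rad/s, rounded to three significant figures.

6.99

ω₂ = 6.25 rad/s
Differentiating the loop-closure r₂e^{iθ₂}+r₃e^{iθ₃}=r₁+r₄e^{iθ₄} gives r₂ω₂e^{iθ₂}+r₃ω₃e^{iθ₃}=r₄ω₄e^{iθ₄}.
Eliminating the other unknown: ω₄ = r₂ω₂ sin(θ₂−θ₃) / [r₄ sin(θ₄−θ₃)].
Numerator sine = +0.91496; denominator sine = -0.43366.
Result = 0.0203·6.25·(+0.91496) / (0.0383·(-0.43366)) = -6.9893 rad/s; magnitude 6.9893 rad/s.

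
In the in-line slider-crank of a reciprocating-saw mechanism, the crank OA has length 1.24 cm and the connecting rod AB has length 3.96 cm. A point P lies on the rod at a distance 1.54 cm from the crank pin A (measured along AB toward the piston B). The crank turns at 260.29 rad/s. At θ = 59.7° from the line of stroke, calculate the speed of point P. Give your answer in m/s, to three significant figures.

3.13

ω = 260.3 rad/s.  Crank-pin speed |V_A| = rω = 3.2276 m/s, perpendicular to OA.
Rod angle: sinφ = −(r/L) sinθ ⇒ φ = -15.685°; ω_rod = −rω cosθ/√(L²−r²sin²θ) = -42.712 rad/s.
V_P = V_A + ω_rod × AP, with AP = 0.0154 m along the rod.
Components: V_Px = −rω sinθ − a·ω_rod·sinφ = -2.9645 m/s;  V_Py = rω cosθ + a·ω_rod·cosφ = +0.99514 m/s.
|V_P| = √(V_Px² + V_Py²) = 3.1271 m/s.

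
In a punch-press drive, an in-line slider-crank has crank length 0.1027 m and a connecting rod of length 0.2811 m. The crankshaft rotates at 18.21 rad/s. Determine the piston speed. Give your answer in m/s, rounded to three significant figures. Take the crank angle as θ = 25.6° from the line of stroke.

1.08

ω = 18.21 rad/s
For an in-line slider-crank, x = r cosθ + √(L² − r² sin²θ), so v = −rω sinθ·[1 + r cosθ/√(L² − r² sin²θ)].
With r = 0.1027 m, L = 0.2811 m, θ = 25.6°: √(L² − r² sin²θ) = 0.27758 m.
v = −0.1027·18.21·0.43209·[1 + 0.1027·0.90183/0.27758] = -1.0777 m/s.
|v| = 1.0777 m/s.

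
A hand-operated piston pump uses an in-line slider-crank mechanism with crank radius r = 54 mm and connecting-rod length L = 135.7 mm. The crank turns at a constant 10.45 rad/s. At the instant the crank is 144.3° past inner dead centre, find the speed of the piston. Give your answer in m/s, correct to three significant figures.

0.220

ω = 10.45 rad/s
For an in-line slider-crank, x = r cosθ + √(L² − r² sin²θ), so v = −rω sinθ·[1 + r cosθ/√(L² − r² sin²θ)].
With r = 0.054 m, L = 0.1357 m, θ = 144.3°: √(L² − r² sin²θ) = 0.13199 m.
v = −0.054·10.45·0.58354·[1 + 0.054·-0.81208/0.13199] = -0.21989 m/s.
|v| = 0.21989 m/s.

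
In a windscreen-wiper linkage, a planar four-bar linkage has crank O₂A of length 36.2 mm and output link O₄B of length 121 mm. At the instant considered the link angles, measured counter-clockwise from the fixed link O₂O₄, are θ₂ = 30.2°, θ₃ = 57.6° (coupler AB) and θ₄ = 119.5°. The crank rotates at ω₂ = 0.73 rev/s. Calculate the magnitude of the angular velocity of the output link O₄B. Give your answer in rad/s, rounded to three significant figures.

0.716

ω₂ = 4.587 rad/s (from 0.73 rev/s).
Differentiating the loop-closure r₂e^{iθ₂}+r₃e^{iθ₃}=r₁+r₄e^{iθ₄} gives r₂ω₂e^{iθ₂}+r₃ω₃e^{iθ₃}=r₄ω₄e^{iθ₄}.
Eliminating the other unknown: ω₄ = r₂ω₂ sin(θ₂−θ₃) / [r₄ sin(θ₄−θ₃)].
Numerator sine = -0.46020; denominator sine = +0.88213.
Result = 0.0362·4.587·(-0.46020) / (0.121·(+0.88213)) = -0.71588 rad/s; magnitude 0.71588 rad/s.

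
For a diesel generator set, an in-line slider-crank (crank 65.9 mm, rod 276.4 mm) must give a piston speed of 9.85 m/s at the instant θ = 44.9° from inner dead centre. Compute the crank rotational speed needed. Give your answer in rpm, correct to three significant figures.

For an in-line slider-crank, |v_piston| = rω|sinθ|·[1 + r cosθ/√(L² − r² sin²θ)].
With r = 0.0659 m, L = 0.2764 m, θ = 44.9°: the bracketed kinematic factor |dx/dθ| = 0.054487 m.
ω = v/|dx/dθ| = 9.85/0.054487 = 180.78 rad/s.
N = 60ω/(2π) = 1726.3 rpm.

1730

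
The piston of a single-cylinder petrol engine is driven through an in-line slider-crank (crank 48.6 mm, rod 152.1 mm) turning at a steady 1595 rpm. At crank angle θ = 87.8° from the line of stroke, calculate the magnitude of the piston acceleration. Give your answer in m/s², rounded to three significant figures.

404

ω = 2π·1595/60 = 167 rad/s
x(θ) = r cosθ + √(L² − r² sin²θ); with ω constant, a = ω²·d²x/dθ².
d²x/dθ² = −r cosθ − r²(cos2θ)/√u − r⁴ sin²2θ/(4u^{3/2}),  u = L² − r² sin²θ = 0.0207759 m².
Substituting r = 0.0486 m, L = 0.1521 m, θ = 87.8°: d²x/dθ² = +0.01447 m.
a = ω²·d²x/dθ² = (167)²·(+0.01447) = +403.69 m/s²;  |a| = 403.69 m/s².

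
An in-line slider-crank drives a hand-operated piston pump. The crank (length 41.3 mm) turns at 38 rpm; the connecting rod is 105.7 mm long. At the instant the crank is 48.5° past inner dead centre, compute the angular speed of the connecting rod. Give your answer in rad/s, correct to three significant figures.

1.08

ω = 3.979 rad/s (converted from 38 rpm).
The rod makes angle φ with the slider axis where L sinφ = r sinθ; differentiating, L cosφ·φ̇ = r ω cosθ.
L cosφ = √(L² − r² sin²θ) = 0.10107 m.
|ω_rod| = r ω |cosθ| / √(L² − r² sin²θ) = 0.0413·3.979·0.66262/0.10107 = 1.0774 rad/s.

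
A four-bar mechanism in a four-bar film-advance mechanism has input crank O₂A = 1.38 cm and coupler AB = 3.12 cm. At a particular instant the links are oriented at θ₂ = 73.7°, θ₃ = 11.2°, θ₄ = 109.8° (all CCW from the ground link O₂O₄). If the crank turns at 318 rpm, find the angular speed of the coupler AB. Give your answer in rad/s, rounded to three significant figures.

8.78

ω₂ = 33.3 rad/s (from 318 rpm).
Differentiating the loop-closure r₂e^{iθ₂}+r₃e^{iθ₃}=r₁+r₄e^{iθ₄} gives r₂ω₂e^{iθ₂}+r₃ω₃e^{iθ₃}=r₄ω₄e^{iθ₄}.
Eliminating the other unknown: ω₃ = r₂ω₂ sin(θ₄−θ₂) / [r₃ sin(θ₃−θ₄)].
Numerator sine = +0.58920; denominator sine = -0.98876.
Result = 0.0138·33.3·(+0.58920) / (0.0312·(-0.98876)) = -8.7771 rad/s; magnitude 8.7771 rad/s.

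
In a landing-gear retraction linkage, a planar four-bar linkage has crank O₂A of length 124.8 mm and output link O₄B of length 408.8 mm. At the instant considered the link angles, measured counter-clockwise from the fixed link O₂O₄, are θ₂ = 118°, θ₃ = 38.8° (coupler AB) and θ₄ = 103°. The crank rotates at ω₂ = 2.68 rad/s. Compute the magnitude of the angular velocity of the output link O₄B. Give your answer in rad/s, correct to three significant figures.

ω₂ = 2.68 rad/s
Differentiating the loop-closure r₂e^{iθ₂}+r₃e^{iθ₃}=r₁+r₄e^{iθ₄} gives r₂ω₂e^{iθ₂}+r₃ω₃e^{iθ₃}=r₄ω₄e^{iθ₄}.
Eliminating the other unknown: ω₄ = r₂ω₂ sin(θ₂−θ₃) / [r₄ sin(θ₄−θ₃)].
Numerator sine = +0.98229; denominator sine = +0.90032.
Result = 0.1248·2.68·(+0.98229) / (0.4088·(+0.90032)) = +0.89265 rad/s; magnitude 0.89265 rad/s.

0.893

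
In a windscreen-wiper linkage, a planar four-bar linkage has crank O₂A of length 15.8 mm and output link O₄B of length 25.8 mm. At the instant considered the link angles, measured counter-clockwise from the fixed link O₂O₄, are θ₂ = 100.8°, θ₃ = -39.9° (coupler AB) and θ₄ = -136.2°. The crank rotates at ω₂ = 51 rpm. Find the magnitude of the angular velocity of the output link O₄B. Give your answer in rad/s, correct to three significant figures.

2.08

ω₂ = 5.341 rad/s (from 51 rpm).
Differentiating the loop-closure r₂e^{iθ₂}+r₃e^{iθ₃}=r₁+r₄e^{iθ₄} gives r₂ω₂e^{iθ₂}+r₃ω₃e^{iθ₃}=r₄ω₄e^{iθ₄}.
Eliminating the other unknown: ω₄ = r₂ω₂ sin(θ₂−θ₃) / [r₄ sin(θ₄−θ₃)].
Numerator sine = +0.63338; denominator sine = -0.99396.
Result = 0.0158·5.341·(+0.63338) / (0.0258·(-0.99396)) = -2.0842 rad/s; magnitude 2.0842 rad/s.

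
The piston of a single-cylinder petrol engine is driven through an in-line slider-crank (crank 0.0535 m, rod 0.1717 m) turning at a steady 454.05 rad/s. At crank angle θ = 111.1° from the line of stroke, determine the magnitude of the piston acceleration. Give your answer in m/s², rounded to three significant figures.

ω = 454.1 rad/s
x(θ) = r cosθ + √(L² − r² sin²θ); with ω constant, a = ω²·d²x/dθ².
d²x/dθ² = −r cosθ − r²(cos2θ)/√u − r⁴ sin²2θ/(4u^{3/2}),  u = L² − r² sin²θ = 0.0269896 m².
Substituting r = 0.0535 m, L = 0.1717 m, θ = 111.1°: d²x/dθ² = +0.031958 m.
a = ω²·d²x/dθ² = (454.1)²·(+0.031958) = +6588.5 m/s²;  |a| = 6588.5 m/s².

6590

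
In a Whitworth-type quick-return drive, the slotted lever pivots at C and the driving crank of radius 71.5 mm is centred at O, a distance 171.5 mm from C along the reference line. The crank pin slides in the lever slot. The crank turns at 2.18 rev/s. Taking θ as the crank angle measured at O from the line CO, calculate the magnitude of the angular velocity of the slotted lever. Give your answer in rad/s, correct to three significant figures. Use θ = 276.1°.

2.37

ω = 13.7 rad/s (from 2.18 rev/s).
Crank pin A relative to C: A = (d + r cosθ, r sinθ); lever angle φ = atan2(r sinθ, d + r cosθ).
Differentiating tanφ: φ̇ = rω(d cosθ + r)/(d² + r² + 2dr cosθ).
d² + r² + 2dr cosθ = |CA|² = 0.0371306 m²;  d cosθ + r = +0.089724 m.
|ω_lever| = |0.0715·13.7·+0.089724| / 0.0371306 = 2.3666 rad/s.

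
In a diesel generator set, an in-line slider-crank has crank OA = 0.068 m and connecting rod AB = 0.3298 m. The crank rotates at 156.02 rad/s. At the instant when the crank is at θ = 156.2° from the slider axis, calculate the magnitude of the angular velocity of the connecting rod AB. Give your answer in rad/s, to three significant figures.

ω = 156 rad/s
The rod makes angle φ with the slider axis where L sinφ = r sinθ; differentiating, L cosφ·φ̇ = r ω cosθ.
L cosφ = √(L² − r² sin²θ) = 0.32866 m.
|ω_rod| = r ω |cosθ| / √(L² − r² sin²θ) = 0.068·156·0.91496/0.32866 = 29.536 rad/s.

29.5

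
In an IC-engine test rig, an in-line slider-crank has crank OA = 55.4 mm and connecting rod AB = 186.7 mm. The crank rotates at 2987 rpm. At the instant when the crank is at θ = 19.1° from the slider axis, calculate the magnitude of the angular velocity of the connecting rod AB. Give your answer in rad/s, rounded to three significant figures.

ω = 312.8 rad/s (converted from 2987 rpm).
The rod makes angle φ with the slider axis where L sinφ = r sinθ; differentiating, L cosφ·φ̇ = r ω cosθ.
L cosφ = √(L² − r² sin²θ) = 0.18582 m.
|ω_rod| = r ω |cosθ| / √(L² − r² sin²θ) = 0.0554·312.8·0.94495/0.18582 = 88.124 rad/s.

88.1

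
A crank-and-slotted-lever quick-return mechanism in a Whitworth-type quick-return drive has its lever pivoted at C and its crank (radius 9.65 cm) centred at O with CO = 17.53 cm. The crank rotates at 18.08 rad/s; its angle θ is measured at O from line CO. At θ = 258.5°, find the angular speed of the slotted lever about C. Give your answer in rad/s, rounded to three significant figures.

ω = 18.08 rad/s
Crank pin A relative to C: A = (d + r cosθ, r sinθ); lever angle φ = atan2(r sinθ, d + r cosθ).
Differentiating tanφ: φ̇ = rω(d cosθ + r)/(d² + r² + 2dr cosθ).
d² + r² + 2dr cosθ = |CA|² = 0.0332971 m²;  d cosθ + r = +0.061551 m.
|ω_lever| = |0.0965·18.08·+0.061551| / 0.0332971 = 3.2252 rad/s.

3.23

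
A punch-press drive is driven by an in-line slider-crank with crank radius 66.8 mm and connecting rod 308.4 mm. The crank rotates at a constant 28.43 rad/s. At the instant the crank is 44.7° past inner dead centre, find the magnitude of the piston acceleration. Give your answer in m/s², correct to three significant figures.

ω = 28.43 rad/s
x(θ) = r cosθ + √(L² − r² sin²θ); with ω constant, a = ω²·d²x/dθ².
d²x/dθ² = −r cosθ − r²(cos2θ)/√u − r⁴ sin²2θ/(4u^{3/2}),  u = L² − r² sin²θ = 0.0929028 m².
Substituting r = 0.0668 m, L = 0.3084 m, θ = 44.7°: d²x/dθ² = -0.04781 m.
a = ω²·d²x/dθ² = (28.43)²·(-0.04781) = -38.644 m/s²;  |a| = 38.644 m/s².

38.6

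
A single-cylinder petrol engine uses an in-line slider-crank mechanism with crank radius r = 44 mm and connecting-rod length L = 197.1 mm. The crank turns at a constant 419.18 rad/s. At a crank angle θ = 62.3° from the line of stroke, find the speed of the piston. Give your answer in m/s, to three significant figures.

ω = 419.2 rad/s
For an in-line slider-crank, x = r cosθ + √(L² − r² sin²θ), so v = −rω sinθ·[1 + r cosθ/√(L² − r² sin²θ)].
With r = 0.044 m, L = 0.1971 m, θ = 62.3°: √(L² − r² sin²θ) = 0.19321 m.
v = −0.044·419.2·0.88539·[1 + 0.044·0.46484/0.19321] = -18.059 m/s.
|v| = 18.059 m/s.

18.1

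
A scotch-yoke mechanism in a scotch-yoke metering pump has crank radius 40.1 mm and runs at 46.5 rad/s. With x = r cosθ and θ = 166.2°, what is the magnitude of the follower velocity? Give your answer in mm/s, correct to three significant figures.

445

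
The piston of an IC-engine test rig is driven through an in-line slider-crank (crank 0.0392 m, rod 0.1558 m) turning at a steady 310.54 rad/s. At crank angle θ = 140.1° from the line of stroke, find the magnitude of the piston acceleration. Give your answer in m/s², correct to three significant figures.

2710

ω = 310.5 rad/s
x(θ) = r cosθ + √(L² − r² sin²θ); with ω constant, a = ω²·d²x/dθ².
d²x/dθ² = −r cosθ − r²(cos2θ)/√u − r⁴ sin²2θ/(4u^{3/2}),  u = L² − r² sin²θ = 0.0236414 m².
Substituting r = 0.0392 m, L = 0.1558 m, θ = 140.1°: d²x/dθ² = +0.028146 m.
a = ω²·d²x/dθ² = (310.5)²·(+0.028146) = +2714.2 m/s²;  |a| = 2714.2 m/s².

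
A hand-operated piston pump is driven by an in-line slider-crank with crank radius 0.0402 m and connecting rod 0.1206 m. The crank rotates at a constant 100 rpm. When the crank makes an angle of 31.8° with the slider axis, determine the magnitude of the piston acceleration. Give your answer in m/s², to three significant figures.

4.44

ω = 2π·100/60 = 10.47 rad/s
x(θ) = r cosθ + √(L² − r² sin²θ); with ω constant, a = ω²·d²x/dθ².
d²x/dθ² = −r cosθ − r²(cos2θ)/√u − r⁴ sin²2θ/(4u^{3/2}),  u = L² − r² sin²θ = 0.0140956 m².
Substituting r = 0.0402 m, L = 0.1206 m, θ = 31.8°: d²x/dθ² = -0.040531 m.
a = ω²·d²x/dθ² = (10.47)²·(-0.040531) = -4.4447 m/s²;  |a| = 4.4447 m/s².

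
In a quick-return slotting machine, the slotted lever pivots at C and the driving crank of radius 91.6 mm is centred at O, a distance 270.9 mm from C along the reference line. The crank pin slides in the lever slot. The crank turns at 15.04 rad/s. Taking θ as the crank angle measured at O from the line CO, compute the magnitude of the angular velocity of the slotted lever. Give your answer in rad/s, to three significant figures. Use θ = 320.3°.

3.45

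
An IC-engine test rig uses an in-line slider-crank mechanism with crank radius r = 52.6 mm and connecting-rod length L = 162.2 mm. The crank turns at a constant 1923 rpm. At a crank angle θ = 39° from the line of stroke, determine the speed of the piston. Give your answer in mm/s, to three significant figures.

8380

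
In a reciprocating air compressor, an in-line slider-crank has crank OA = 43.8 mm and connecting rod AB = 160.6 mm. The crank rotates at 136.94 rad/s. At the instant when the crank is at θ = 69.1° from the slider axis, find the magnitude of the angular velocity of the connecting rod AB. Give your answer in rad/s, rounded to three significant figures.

13.8

ω = 136.9 rad/s
The rod makes angle φ with the slider axis where L sinφ = r sinθ; differentiating, L cosφ·φ̇ = r ω cosθ.
L cosφ = √(L² − r² sin²θ) = 0.1553 m.
|ω_rod| = r ω |cosθ| / √(L² − r² sin²θ) = 0.0438·136.9·0.35674/0.1553 = 13.778 rad/s.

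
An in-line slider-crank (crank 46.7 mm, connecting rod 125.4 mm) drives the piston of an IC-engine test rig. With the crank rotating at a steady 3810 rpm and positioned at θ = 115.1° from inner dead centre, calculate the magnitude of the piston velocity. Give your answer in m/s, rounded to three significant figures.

ω = 2π·3810/60 = 399 rad/s
For an in-line slider-crank, x = r cosθ + √(L² − r² sin²θ), so v = −rω sinθ·[1 + r cosθ/√(L² − r² sin²θ)].
With r = 0.0467 m, L = 0.1254 m, θ = 115.1°: √(L² − r² sin²θ) = 0.11805 m.
v = −0.0467·399·0.90557·[1 + 0.0467·-0.42420/0.11805] = -14.042 m/s.
|v| = 14.042 m/s.

14.0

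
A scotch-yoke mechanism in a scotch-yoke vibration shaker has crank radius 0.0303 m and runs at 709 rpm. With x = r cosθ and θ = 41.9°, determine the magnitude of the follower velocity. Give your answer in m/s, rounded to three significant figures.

ω = 74.25 rad/s (from 709 rpm).
x = r cosθ ⇒ ẋ = −rω sinθ.
|v| = rω|sinθ| = 0.0303·74.25·|sin 41.9°| = 1.5024 m/s.

1.50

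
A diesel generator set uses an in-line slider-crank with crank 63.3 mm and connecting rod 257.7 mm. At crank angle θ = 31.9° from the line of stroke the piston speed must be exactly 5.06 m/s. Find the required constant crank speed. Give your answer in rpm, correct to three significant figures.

For an in-line slider-crank, |v_piston| = rω|sinθ|·[1 + r cosθ/√(L² − r² sin²θ)].
With r = 0.0633 m, L = 0.2577 m, θ = 31.9°: the bracketed kinematic factor |dx/dθ| = 0.040485 m.
ω = v/|dx/dθ| = 5.06/0.040485 = 124.98 rad/s.
N = 60ω/(2π) = 1193.5 rpm.

1190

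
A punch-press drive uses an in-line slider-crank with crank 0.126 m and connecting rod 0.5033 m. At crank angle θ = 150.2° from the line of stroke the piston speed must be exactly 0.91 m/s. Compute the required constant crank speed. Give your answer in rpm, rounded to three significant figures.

For an in-line slider-crank, |v_piston| = rω|sinθ|·[1 + r cosθ/√(L² − r² sin²θ)].
With r = 0.126 m, L = 0.5033 m, θ = 150.2°: the bracketed kinematic factor |dx/dθ| = 0.048909 m.
ω = v/|dx/dθ| = 0.91/0.048909 = 18.606 rad/s.
N = 60ω/(2π) = 177.68 rpm.

178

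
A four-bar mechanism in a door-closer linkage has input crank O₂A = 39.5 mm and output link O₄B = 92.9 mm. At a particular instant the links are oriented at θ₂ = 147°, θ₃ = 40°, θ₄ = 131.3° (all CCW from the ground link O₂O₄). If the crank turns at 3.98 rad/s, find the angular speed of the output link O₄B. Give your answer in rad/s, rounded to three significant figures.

ω₂ = 3.98 rad/s
Differentiating the loop-closure r₂e^{iθ₂}+r₃e^{iθ₃}=r₁+r₄e^{iθ₄} gives r₂ω₂e^{iθ₂}+r₃ω₃e^{iθ₃}=r₄ω₄e^{iθ₄}.
Eliminating the other unknown: ω₄ = r₂ω₂ sin(θ₂−θ₃) / [r₄ sin(θ₄−θ₃)].
Numerator sine = +0.95630; denominator sine = +0.99974.
Result = 0.0395·3.98·(+0.95630) / (0.0929·(+0.99974)) = +1.6187 rad/s; magnitude 1.6187 rad/s.

1.62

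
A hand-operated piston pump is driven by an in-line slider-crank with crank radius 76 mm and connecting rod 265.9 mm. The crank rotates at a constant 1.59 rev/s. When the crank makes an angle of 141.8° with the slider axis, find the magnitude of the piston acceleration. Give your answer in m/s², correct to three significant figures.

ω = 2π·1.59 = 9.99 rad/s
x(θ) = r cosθ + √(L² − r² sin²θ); with ω constant, a = ω²·d²x/dθ².
d²x/dθ² = −r cosθ − r²(cos2θ)/√u − r⁴ sin²2θ/(4u^{3/2}),  u = L² − r² sin²θ = 0.0684939 m².
Substituting r = 0.076 m, L = 0.2659 m, θ = 141.8°: d²x/dθ² = +0.054096 m.
a = ω²·d²x/dθ² = (9.99)²·(+0.054096) = +5.3991 m/s²;  |a| = 5.3991 m/s².

5.40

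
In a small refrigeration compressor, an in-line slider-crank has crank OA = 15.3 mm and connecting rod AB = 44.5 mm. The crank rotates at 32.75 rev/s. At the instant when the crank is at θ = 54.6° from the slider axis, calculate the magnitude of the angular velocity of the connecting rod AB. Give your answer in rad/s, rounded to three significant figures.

ω = 205.8 rad/s (converted from 32.75 rev/s).
The rod makes angle φ with the slider axis where L sinφ = r sinθ; differentiating, L cosφ·φ̇ = r ω cosθ.
L cosφ = √(L² − r² sin²θ) = 0.042717 m.
|ω_rod| = r ω |cosθ| / √(L² − r² sin²θ) = 0.0153·205.8·0.57928/0.042717 = 42.695 rad/s.

42.7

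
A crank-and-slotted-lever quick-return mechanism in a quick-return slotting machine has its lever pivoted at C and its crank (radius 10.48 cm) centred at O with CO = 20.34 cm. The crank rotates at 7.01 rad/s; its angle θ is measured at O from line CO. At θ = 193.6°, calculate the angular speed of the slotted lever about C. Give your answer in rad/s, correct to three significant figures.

6.25

ω = 7.01 rad/s
Crank pin A relative to C: A = (d + r cosθ, r sinθ); lever angle φ = atan2(r sinθ, d + r cosθ).
Differentiating tanφ: φ̇ = rω(d cosθ + r)/(d² + r² + 2dr cosθ).
d² + r² + 2dr cosθ = |CA|² = 0.0109173 m²;  d cosθ + r = -0.092897 m.
|ω_lever| = |0.1048·7.01·-0.092897| / 0.0109173 = 6.2512 rad/s.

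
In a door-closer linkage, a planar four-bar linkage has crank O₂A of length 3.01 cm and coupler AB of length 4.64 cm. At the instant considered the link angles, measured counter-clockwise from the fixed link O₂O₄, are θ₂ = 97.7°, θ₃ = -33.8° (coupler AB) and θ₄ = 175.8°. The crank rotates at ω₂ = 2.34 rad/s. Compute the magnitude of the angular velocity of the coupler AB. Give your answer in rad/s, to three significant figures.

3.01

ω₂ = 2.34 rad/s
Differentiating the loop-closure r₂e^{iθ₂}+r₃e^{iθ₃}=r₁+r₄e^{iθ₄} gives r₂ω₂e^{iθ₂}+r₃ω₃e^{iθ₃}=r₄ω₄e^{iθ₄}.
Eliminating the other unknown: ω₃ = r₂ω₂ sin(θ₄−θ₂) / [r₃ sin(θ₃−θ₄)].
Numerator sine = +0.97851; denominator sine = +0.49394.
Result = 0.0301·2.34·(+0.97851) / (0.0464·(+0.49394)) = +3.0071 rad/s; magnitude 3.0071 rad/s.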